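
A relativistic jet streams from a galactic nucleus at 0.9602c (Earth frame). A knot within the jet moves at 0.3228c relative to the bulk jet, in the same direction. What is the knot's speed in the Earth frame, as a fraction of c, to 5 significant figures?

Relativistic velocity addition: u = (u' + v)/(1 + u'v/c²)
= (0.3228 + 0.9602)/(1 + 0.3228×0.9602) = 1.2830/1.309953 = 0.97942

u ≈ 0.97942c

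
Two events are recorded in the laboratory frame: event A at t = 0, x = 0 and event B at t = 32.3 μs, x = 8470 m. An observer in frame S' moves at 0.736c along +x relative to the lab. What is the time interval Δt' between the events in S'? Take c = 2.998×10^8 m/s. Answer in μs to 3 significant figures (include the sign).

Δt' ≈ 17.0 μs

γ = 1/√(1 − 0.736²) = 1.4771
Δt' = γ(Δt − vΔx/c²) = 1.4771 × (32.3 μs − 0.736×8470 m / (2.998×10^8 m/s))
= 1.4771 × (11.506 μs) = 17.0 μs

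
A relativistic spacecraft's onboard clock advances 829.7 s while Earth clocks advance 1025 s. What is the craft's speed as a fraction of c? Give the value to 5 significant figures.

γ = Δt/τ₀ = 1025/829.7 = 1.235386
β = √(1 − 1/γ²) = √(1 − 1/1.235386²) = 0.58717

β ≈ 0.58717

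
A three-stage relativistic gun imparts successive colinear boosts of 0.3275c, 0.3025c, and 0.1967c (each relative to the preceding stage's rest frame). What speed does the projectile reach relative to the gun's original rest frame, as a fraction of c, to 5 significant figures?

Compose boost 2: (0.3025 + 0.3275)/(1 + 0.3025×0.3275) = 0.63000/1.099069 = 0.5732125
Compose boost 3: (0.1967 + 0.5732125)/(1 + 0.1967×0.5732125) = 0.7699125/1.112751 = 0.69190

u ≈ 0.69190c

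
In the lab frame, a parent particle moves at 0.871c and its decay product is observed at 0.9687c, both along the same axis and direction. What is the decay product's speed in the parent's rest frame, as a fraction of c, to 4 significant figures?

Inverse velocity addition: u' = (u − v)/(1 − uv/c²)
= (0.9687 − 0.871)/(1 − 0.9687×0.871) = 0.09770/0.156262 = 0.6252

u' ≈ 0.6252c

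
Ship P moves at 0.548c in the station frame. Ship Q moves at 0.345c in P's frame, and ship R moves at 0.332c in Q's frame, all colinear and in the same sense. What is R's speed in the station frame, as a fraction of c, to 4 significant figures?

u ≈ 0.8669c

Compose boost 2: (0.345 + 0.548)/(1 + 0.345×0.548) = 0.8930/1.18906 = 0.751013
Compose boost 3: (0.332 + 0.751013)/(1 + 0.332×0.751013) = 1.08301/1.24934 = 0.8669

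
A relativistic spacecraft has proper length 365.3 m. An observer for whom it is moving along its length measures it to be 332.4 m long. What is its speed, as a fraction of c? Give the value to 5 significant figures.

β ≈ 0.41475

γ = L₀/L = 365.3/332.4 = 1.098977
β = √(1 − 1/γ²) = 0.41475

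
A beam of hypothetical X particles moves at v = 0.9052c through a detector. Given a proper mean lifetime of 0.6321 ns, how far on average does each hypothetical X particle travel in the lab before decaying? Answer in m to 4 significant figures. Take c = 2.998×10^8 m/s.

γ = 1/√(1 − 0.9052²) = 2.35302
Dilated lifetime: Δt = γτ₀ = 2.35302 × 0.6321 ns = 1.48734 ns
d = vΔt = 0.9052c × 1.48734 ns = 2.71379×10^8 m/s × 1.48734×10^-9 s = 0.4036 m

d ≈ 0.4036 m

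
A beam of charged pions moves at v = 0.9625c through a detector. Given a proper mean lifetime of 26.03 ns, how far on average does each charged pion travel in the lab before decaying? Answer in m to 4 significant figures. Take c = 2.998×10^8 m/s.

d ≈ 27.69 m

γ = 1/√(1 − 0.9625²) = 3.68621
Dilated lifetime: Δt = γτ₀ = 3.68621 × 26.03 ns = 95.9519 ns
d = vΔt = 0.9625c × 95.9519 ns = 2.88558×10^8 m/s × 9.59519×10^-8 s = 27.69 m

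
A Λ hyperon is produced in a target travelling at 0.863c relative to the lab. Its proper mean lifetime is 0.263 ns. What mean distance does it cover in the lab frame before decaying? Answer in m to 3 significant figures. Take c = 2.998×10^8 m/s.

γ = 1/√(1 − 0.863²) = 1.9794
Dilated lifetime: Δt = γτ₀ = 1.9794 × 0.263 ns = 0.52058 ns
d = vΔt = 0.863c × 0.52058 ns = 2.5873×10^8 m/s × 5.2058×10^-10 s = 0.135 m

d ≈ 0.135 m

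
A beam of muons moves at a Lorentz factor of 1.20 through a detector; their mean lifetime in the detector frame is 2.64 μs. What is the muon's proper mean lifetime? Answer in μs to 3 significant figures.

τ₀ ≈ 2.20 μs

γ = 1.20 (given)
Proper time: τ₀ = Δt/γ = 2.64/1.20 = 2.20 μs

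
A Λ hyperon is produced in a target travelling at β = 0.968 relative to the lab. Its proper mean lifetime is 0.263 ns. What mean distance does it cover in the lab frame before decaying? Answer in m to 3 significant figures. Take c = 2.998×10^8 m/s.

d ≈ 0.304 m

γ = 1/√(1 − 0.968²) = 3.9849
Dilated lifetime: Δt = γτ₀ = 3.9849 × 0.263 ns = 1.0480 ns
d = vΔt = 0.968c × 1.0480 ns = 2.9021×10^8 m/s × 1.0480×10^-9 s = 0.304 m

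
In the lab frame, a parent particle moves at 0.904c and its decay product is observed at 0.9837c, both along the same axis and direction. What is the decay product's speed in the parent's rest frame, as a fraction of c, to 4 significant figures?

u' ≈ 0.7197c

Inverse velocity addition: u' = (u − v)/(1 − uv/c²)
= (0.9837 − 0.904)/(1 − 0.9837×0.904) = 0.07970/0.110735 = 0.7197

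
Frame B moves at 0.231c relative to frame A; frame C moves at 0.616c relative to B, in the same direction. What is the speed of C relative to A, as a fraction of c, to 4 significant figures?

Compose boost 2: (0.616 + 0.231)/(1 + 0.616×0.231) = 0.8470/1.14230 = 0.7415

u ≈ 0.7415c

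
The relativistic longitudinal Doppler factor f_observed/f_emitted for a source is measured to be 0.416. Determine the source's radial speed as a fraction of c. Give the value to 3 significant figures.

f_obs/f_src = √((1−β)/(1+β)) = 0.416  ⇒  (1−β)/(1+β) = 0.17306
β = |1 − D²|/(1 + D²) = |1 − 0.17306|/(1 + 0.17306) = 0.705

β ≈ 0.705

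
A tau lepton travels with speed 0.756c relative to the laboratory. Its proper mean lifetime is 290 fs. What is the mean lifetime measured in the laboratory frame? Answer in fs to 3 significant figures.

γ = 1/√(1 − 0.756²) = 1.5277
Time dilation: Δt = γτ₀ = 1.5277 × 290 fs = 443 fs

Δt ≈ 443 fs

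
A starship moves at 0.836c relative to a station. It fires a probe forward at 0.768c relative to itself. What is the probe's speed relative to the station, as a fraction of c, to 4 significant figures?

Relativistic velocity addition: u = (u' + v)/(1 + u'v/c²)
= (0.768 + 0.836)/(1 + 0.768×0.836) = 1.604/1.64205 = 0.9768

u ≈ 0.9768c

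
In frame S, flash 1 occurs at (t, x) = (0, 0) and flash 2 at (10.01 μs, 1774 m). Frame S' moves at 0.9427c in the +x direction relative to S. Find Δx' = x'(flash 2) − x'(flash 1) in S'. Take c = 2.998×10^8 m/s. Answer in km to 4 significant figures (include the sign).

Δx' ≈ -3.162 km

γ = 1/√(1 − 0.9427²) = 2.99723
Δx' = γ(Δx − vΔt) = 2.99723 × (1774 m − 0.9427×(2.998×10^8 m/s)×10.01×10^-6 s)
= 2.99723 × (-1055.04 m) = -3.162 km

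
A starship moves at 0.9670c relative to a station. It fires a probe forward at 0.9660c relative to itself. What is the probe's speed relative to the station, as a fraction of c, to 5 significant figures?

u ≈ 0.99942c

Relativistic velocity addition: u = (u' + v)/(1 + u'v/c²)
= (0.9660 + 0.9670)/(1 + 0.9660×0.9670) = 1.9330/1.934122 = 0.99942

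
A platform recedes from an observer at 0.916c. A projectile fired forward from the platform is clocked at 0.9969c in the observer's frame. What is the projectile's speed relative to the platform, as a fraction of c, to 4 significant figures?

Inverse velocity addition: u' = (u − v)/(1 − uv/c²)
= (0.9969 − 0.916)/(1 − 0.9969×0.916) = 0.08090/0.0868396 = 0.9316

u' ≈ 0.9316c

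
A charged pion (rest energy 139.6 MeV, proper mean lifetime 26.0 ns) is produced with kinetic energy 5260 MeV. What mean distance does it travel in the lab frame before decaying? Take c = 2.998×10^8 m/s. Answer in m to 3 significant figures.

d ≈ 301 m

γ = 1 + K/(m₀c²) = 1 + 5260/139.6 = 38.679
β = √(1 − 1/γ²) = 0.99967
Dilated lifetime: γτ₀ = 38.679 × 26.0 ns = 1005.7 ns
d = βc·γτ₀ = 0.99967 × (2.998×10^8 m/s) × 1.0057×10^-6 s = 301 m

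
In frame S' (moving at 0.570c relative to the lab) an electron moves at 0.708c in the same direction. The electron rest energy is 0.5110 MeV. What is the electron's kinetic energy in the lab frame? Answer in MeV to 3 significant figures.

u_lab = (0.708 + 0.570)/(1 + 0.708×0.570) = 0.910542
γ = 1/√(1 − 0.910542²) = 2.4189
K = (γ − 1)m₀c² = (2.4189 − 1) × 0.5110 = 1.4189 × 0.5110 = 0.725 MeV

K ≈ 0.725 MeV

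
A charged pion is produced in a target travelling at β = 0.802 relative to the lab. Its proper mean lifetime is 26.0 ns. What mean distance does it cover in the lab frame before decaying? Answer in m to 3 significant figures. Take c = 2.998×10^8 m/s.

γ = 1/√(1 − 0.802²) = 1.6741
Dilated lifetime: Δt = γτ₀ = 1.6741 × 26.0 ns = 43.527 ns
d = vΔt = 0.802c × 43.527 ns = 2.4044×10^8 m/s × 4.3527×10^-8 s = 10.5 m

d ≈ 10.5 m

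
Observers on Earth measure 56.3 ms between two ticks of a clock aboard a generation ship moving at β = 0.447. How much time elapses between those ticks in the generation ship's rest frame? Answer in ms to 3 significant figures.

γ = 1/√(1 − 0.447²) = 1.1179
Proper time: τ₀ = Δt/γ = 56.3/1.1179 = 50.4 ms

τ₀ ≈ 50.4 ms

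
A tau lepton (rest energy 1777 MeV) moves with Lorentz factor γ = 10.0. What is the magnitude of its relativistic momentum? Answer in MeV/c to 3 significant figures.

β = √(1 − 1/γ²) = √(1 − 1/10.0²) = 0.99499
p = γβm₀c = 10.0 × 0.99499 × 1777 MeV/c = 17700 MeV/c

p ≈ 17700 MeV/c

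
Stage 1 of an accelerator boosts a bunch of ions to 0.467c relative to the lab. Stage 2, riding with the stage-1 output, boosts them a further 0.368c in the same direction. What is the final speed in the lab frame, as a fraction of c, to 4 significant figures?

u ≈ 0.7125c

Compose boost 2: (0.368 + 0.467)/(1 + 0.368×0.467) = 0.8350/1.17186 = 0.7125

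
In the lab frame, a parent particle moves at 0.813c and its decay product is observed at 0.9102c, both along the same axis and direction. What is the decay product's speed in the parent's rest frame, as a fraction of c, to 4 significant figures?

u' ≈ 0.3738c

Inverse velocity addition: u' = (u − v)/(1 − uv/c²)
= (0.9102 − 0.813)/(1 − 0.9102×0.813) = 0.09720/0.260007 = 0.3738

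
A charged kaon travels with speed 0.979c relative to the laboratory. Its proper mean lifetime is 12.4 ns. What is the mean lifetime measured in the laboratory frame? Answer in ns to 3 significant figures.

γ = 1/√(1 − 0.979²) = 4.9053
Time dilation: Δt = γτ₀ = 4.9053 × 12.4 ns = 60.8 ns

Δt ≈ 60.8 ns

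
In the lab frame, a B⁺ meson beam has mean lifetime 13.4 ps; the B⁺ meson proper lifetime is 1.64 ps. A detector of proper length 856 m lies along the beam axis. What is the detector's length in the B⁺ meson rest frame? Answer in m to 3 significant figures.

L ≈ 105 m

Time dilation ⇒ γ = Δt/τ₀ = 13.4/1.64 = 8.1707
Length contraction: L = L₀/γ = 856/8.1707 = 105 m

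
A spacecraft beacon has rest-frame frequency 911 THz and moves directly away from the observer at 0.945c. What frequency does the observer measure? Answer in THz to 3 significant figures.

f_obs ≈ 153 THz

Relativistic Doppler: f_obs = f_src √((1−β)/(1+β))
= 911 × √(0.055000/1.9450) = 911 × 0.16816 = 153 THz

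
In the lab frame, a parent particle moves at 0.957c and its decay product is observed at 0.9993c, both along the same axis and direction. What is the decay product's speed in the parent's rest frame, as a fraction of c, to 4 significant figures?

Inverse velocity addition: u' = (u − v)/(1 − uv/c²)
= (0.9993 − 0.957)/(1 − 0.9993×0.957) = 0.04230/0.0436699 = 0.9686

u' ≈ 0.9686c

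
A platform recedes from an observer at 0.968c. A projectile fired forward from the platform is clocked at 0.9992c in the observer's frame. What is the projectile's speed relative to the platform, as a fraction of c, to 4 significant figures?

u' ≈ 0.9520c

Inverse velocity addition: u' = (u − v)/(1 − uv/c²)
= (0.9992 − 0.968)/(1 − 0.9992×0.968) = 0.03120/0.0327744 = 0.9520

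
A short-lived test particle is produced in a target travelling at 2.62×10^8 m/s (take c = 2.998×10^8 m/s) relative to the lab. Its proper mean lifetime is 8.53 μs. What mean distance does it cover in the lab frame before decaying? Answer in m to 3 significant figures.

β = v/c = 2.62×10^8 / 2.998×10^8 = 0.87392
γ = 1/√(1 − 0.87392²) = 2.0573
Dilated lifetime: Δt = γτ₀ = 2.0573 × 8.53 μs = 17.549 μs
d = vΔt = 0.87392c × 17.549 μs = 2.6200×10^8 m/s × 1.7549×10^-5 s = 4600 m

d ≈ 4600 m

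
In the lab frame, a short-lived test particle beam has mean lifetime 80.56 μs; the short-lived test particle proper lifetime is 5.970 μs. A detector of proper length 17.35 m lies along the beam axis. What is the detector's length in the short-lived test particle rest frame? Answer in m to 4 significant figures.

Time dilation ⇒ γ = Δt/τ₀ = 80.56/5.970 = 13.4941
Length contraction: L = L₀/γ = 17.35/13.4941 = 1.286 m

L ≈ 1.286 m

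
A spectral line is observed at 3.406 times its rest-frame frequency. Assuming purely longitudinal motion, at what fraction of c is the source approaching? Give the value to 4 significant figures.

f_obs/f_src = √((1+β)/(1−β)) = 3.406  ⇒  (1+β)/(1−β) = 11.6008
β = |1 − D²|/(1 + D²) = |1 − 11.6008|/(1 + 11.6008) = 0.8413

β ≈ 0.8413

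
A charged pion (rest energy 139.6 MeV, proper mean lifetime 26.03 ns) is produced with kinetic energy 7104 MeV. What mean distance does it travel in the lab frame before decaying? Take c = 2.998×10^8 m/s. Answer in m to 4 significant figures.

γ = 1 + K/(m₀c²) = 1 + 7104/139.6 = 51.8883
β = √(1 − 1/γ²) = 0.999814
Dilated lifetime: γτ₀ = 51.8883 × 26.03 ns = 1350.65 ns
d = βc·γτ₀ = 0.999814 × (2.998×10^8 m/s) × 1.35065×10^-6 s = 404.9 m

d ≈ 404.9 m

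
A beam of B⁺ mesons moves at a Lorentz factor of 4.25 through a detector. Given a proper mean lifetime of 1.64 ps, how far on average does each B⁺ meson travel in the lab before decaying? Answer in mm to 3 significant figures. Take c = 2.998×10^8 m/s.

d ≈ 2.03 mm

β = √(1 − 1/γ²) = √(1 − 1/4.25²) = 0.97192
Dilated lifetime: Δt = γτ₀ = 4.25 × 1.64 ps = 6.9700 ps
d = vΔt = 0.97192c × 6.9700 ps = 2.9138×10^8 m/s × 6.9700×10^-12 s = 2.03 mm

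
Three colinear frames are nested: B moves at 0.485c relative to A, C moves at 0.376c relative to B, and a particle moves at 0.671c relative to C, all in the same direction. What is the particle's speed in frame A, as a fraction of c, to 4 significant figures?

Compose boost 2: (0.376 + 0.485)/(1 + 0.376×0.485) = 0.8610/1.18236 = 0.728205
Compose boost 3: (0.671 + 0.728205)/(1 + 0.671×0.728205) = 1.39920/1.48863 = 0.9399

u ≈ 0.9399c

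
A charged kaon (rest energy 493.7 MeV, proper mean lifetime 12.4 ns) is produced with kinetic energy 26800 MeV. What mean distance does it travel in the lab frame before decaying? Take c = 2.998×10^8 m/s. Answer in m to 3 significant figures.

γ = 1 + K/(m₀c²) = 1 + 26800/493.7 = 55.284
β = √(1 − 1/γ²) = 0.99984
Dilated lifetime: γτ₀ = 55.284 × 12.4 ns = 685.52 ns
d = βc·γτ₀ = 0.99984 × (2.998×10^8 m/s) × 6.8552×10^-7 s = 205 m

d ≈ 205 m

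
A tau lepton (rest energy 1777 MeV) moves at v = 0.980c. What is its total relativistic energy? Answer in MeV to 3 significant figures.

γ = 1/√(1 − 0.980²) = 5.0252
E = γm₀c² = 5.0252 × 1777 MeV = 8930 MeV

E ≈ 8930 MeV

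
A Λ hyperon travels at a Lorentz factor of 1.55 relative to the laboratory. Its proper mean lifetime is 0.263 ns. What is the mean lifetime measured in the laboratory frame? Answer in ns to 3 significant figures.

γ = 1.55 (given)
Time dilation: Δt = γτ₀ = 1.55 × 0.263 ns = 0.408 ns

Δt ≈ 0.408 ns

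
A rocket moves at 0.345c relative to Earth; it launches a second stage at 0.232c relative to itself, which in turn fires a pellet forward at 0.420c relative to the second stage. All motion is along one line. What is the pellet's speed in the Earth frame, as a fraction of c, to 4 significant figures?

u ≈ 0.7794c

Compose boost 2: (0.232 + 0.345)/(1 + 0.232×0.345) = 0.5770/1.08004 = 0.534239
Compose boost 3: (0.420 + 0.534239)/(1 + 0.420×0.534239) = 0.954239/1.22438 = 0.7794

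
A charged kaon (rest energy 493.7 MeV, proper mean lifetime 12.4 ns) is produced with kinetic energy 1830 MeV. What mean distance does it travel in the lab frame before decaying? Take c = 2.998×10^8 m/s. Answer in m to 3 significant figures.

γ = 1 + K/(m₀c²) = 1 + 1830/493.7 = 4.7067
β = √(1 − 1/γ²) = 0.97717
Dilated lifetime: γτ₀ = 4.7067 × 12.4 ns = 58.363 ns
d = βc·γτ₀ = 0.97717 × (2.998×10^8 m/s) × 5.8363×10^-8 s = 17.1 m

d ≈ 17.1 m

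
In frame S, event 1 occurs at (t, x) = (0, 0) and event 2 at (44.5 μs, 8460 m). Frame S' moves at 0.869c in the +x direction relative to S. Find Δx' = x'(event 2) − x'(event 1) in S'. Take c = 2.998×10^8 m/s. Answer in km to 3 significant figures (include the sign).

Δx' ≈ -6.33 km

γ = 1/√(1 − 0.869²) = 2.0210
Δx' = γ(Δx − vΔt) = 2.0210 × (8460 m − 0.869×(2.998×10^8 m/s)×44.5×10^-6 s)
= 2.0210 × (-3133.4 m) = -6.33 km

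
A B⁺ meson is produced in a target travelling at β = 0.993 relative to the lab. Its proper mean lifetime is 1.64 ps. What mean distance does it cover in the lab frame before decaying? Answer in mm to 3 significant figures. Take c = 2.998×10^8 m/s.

γ = 1/√(1 − 0.993²) = 8.4664
Dilated lifetime: Δt = γτ₀ = 8.4664 × 1.64 ps = 13.885 ps
d = vΔt = 0.993c × 13.885 ps = 2.9770×10^8 m/s × 1.3885×10^-11 s = 4.13 mm

d ≈ 4.13 mm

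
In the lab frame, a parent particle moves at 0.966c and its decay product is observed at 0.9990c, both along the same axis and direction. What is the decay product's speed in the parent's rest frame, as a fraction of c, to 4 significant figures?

u' ≈ 0.9438c

Inverse velocity addition: u' = (u − v)/(1 − uv/c²)
= (0.9990 − 0.966)/(1 − 0.9990×0.966) = 0.03300/0.0349660 = 0.9438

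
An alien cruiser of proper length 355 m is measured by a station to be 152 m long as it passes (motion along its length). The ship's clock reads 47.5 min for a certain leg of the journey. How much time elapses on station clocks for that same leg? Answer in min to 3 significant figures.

Δt ≈ 111 min

Length contraction ⇒ γ = L₀/L = 355/152 = 2.3355
Time dilation: Δt = γτ₀ = 2.3355 × 47.5 min = 111 min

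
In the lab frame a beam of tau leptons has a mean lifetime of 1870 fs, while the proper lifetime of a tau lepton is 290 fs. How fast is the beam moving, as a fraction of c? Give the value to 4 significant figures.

β ≈ 0.9879

γ = Δt/τ₀ = 1870/290 = 6.44828
β = √(1 − 1/γ²) = √(1 − 1/6.44828²) = 0.9879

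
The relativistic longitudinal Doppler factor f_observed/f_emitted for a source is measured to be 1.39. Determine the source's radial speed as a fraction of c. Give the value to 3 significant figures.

f_obs/f_src = √((1+β)/(1−β)) = 1.39  ⇒  (1+β)/(1−β) = 1.9321
β = |1 − D²|/(1 + D²) = |1 − 1.9321|/(1 + 1.9321) = 0.318

β ≈ 0.318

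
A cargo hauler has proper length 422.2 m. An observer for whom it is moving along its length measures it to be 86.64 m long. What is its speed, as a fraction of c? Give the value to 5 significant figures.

γ = L₀/L = 422.2/86.64 = 4.873038
β = √(1 − 1/γ²) = 0.97872

β ≈ 0.97872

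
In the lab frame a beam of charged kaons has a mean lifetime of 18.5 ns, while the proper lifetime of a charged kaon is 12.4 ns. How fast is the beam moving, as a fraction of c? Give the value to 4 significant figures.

γ = Δt/τ₀ = 18.5/12.4 = 1.49194
β = √(1 − 1/γ²) = √(1 − 1/1.49194²) = 0.7421

β ≈ 0.7421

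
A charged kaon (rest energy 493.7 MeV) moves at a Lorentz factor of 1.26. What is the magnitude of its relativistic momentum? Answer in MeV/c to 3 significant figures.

β = √(1 − 1/γ²) = √(1 − 1/1.26²) = 0.60837
p = γβm₀c = 1.26 × 0.60837 × 493.7 MeV/c = 378 MeV/c

p ≈ 378 MeV/c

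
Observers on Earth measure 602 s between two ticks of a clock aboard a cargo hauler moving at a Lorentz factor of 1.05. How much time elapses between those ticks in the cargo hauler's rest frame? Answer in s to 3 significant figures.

τ₀ ≈ 573 s

γ = 1.05 (given)
Proper time: τ₀ = Δt/γ = 602/1.05 = 573 s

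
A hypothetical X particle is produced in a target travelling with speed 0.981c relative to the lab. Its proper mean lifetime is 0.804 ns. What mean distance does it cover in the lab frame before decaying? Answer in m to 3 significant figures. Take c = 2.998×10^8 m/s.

γ = 1/√(1 − 0.981²) = 5.1544
Dilated lifetime: Δt = γτ₀ = 5.1544 × 0.804 ns = 4.1442 ns
d = vΔt = 0.981c × 4.1442 ns = 2.9410×10^8 m/s × 4.1442×10^-9 s = 1.22 m

d ≈ 1.22 m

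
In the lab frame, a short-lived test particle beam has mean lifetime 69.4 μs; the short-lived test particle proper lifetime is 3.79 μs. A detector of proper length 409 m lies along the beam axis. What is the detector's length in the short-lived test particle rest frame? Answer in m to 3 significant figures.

Time dilation ⇒ γ = Δt/τ₀ = 69.4/3.79 = 18.311
Length contraction: L = L₀/γ = 409/18.311 = 22.3 m

L ≈ 22.3 m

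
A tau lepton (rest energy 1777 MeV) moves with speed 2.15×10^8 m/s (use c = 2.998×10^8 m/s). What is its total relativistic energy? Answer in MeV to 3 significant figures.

β = v/c = 2.15×10^8 / 2.998×10^8 = 0.71714
γ = 1/√(1 − 0.71714²) = 1.4349
E = γm₀c² = 1.4349 × 1777 MeV = 2550 MeV

E ≈ 2550 MeV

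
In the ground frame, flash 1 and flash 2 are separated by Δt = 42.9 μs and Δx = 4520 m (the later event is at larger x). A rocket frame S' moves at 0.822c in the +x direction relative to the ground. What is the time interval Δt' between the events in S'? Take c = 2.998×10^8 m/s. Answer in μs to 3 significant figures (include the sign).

γ = 1/√(1 − 0.822²) = 1.7560
Δt' = γ(Δt − vΔx/c²) = 1.7560 × (42.9 μs − 0.822×4520 m / (2.998×10^8 m/s))
= 1.7560 × (30.507 μs) = 53.6 μs

Δt' ≈ 53.6 μs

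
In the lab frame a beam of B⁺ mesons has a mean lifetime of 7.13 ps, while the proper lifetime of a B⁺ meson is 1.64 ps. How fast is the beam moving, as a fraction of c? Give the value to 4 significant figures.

γ = Δt/τ₀ = 7.13/1.64 = 4.34756
β = √(1 − 1/γ²) = √(1 − 1/4.34756²) = 0.9732

β ≈ 0.9732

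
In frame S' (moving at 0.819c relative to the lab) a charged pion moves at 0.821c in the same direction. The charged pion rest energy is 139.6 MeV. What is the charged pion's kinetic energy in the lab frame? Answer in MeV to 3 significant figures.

u_lab = (0.821 + 0.819)/(1 + 0.821×0.819) = 0.980627
γ = 1/√(1 − 0.980627²) = 5.1051
K = (γ − 1)m₀c² = (5.1051 − 1) × 139.6 = 4.1051 × 139.6 = 573 MeV

K ≈ 573 MeV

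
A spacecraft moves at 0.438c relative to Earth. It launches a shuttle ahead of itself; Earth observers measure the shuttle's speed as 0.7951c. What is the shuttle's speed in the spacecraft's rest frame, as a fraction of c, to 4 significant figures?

u' ≈ 0.5479c

Inverse velocity addition: u' = (u − v)/(1 − uv/c²)
= (0.7951 − 0.438)/(1 − 0.7951×0.438) = 0.3571/0.651746 = 0.5479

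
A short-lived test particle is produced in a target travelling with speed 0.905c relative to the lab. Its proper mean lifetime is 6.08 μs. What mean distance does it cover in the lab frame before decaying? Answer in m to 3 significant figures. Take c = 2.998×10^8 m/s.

γ = 1/√(1 − 0.905²) = 2.3507
Dilated lifetime: Δt = γτ₀ = 2.3507 × 6.08 μs = 14.292 μs
d = vΔt = 0.905c × 14.292 μs = 2.7132×10^8 m/s × 1.4292×10^-5 s = 3880 m

d ≈ 3880 m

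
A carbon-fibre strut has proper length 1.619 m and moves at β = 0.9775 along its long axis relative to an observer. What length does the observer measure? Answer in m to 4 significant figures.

γ = 1/√(1 − 0.9775²) = 4.74079
Length contraction: L = L₀/γ = 1.619/4.74079 = 0.3415 m

L ≈ 0.3415 m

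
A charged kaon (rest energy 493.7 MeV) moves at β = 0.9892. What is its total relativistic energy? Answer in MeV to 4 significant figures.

γ = 1/√(1 − 0.9892²) = 6.82258
E = γm₀c² = 6.82258 × 493.7 MeV = 3368 MeV

E ≈ 3368 MeV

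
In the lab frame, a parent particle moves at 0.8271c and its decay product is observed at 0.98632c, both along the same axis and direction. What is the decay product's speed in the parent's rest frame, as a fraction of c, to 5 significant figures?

u' ≈ 0.86432c

Inverse velocity addition: u' = (u − v)/(1 − uv/c²)
= (0.98632 − 0.8271)/(1 − 0.98632×0.8271) = 0.15922/0.1842147 = 0.86432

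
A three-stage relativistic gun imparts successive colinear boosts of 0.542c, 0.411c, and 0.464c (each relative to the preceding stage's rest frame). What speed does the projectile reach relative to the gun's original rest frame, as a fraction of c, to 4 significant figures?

Compose boost 2: (0.411 + 0.542)/(1 + 0.411×0.542) = 0.9530/1.22276 = 0.779383
Compose boost 3: (0.464 + 0.779383)/(1 + 0.464×0.779383) = 1.24338/1.36163 = 0.9132

u ≈ 0.9132c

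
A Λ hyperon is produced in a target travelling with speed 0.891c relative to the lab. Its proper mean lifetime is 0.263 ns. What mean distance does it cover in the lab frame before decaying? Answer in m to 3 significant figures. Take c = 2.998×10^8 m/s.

γ = 1/√(1 − 0.891²) = 2.2026
Dilated lifetime: Δt = γτ₀ = 2.2026 × 0.263 ns = 0.57929 ns
d = vΔt = 0.891c × 0.57929 ns = 2.6712×10^8 m/s × 5.7929×10^-10 s = 0.155 m

d ≈ 0.155 m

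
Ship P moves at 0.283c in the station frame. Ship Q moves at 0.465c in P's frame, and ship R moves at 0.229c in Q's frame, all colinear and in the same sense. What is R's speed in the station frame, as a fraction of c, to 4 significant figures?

Compose boost 2: (0.465 + 0.283)/(1 + 0.465×0.283) = 0.7480/1.13159 = 0.661014
Compose boost 3: (0.229 + 0.661014)/(1 + 0.229×0.661014) = 0.890014/1.15137 = 0.7730

u ≈ 0.7730c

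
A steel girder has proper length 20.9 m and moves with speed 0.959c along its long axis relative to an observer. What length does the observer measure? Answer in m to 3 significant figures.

γ = 1/√(1 − 0.959²) = 3.5285
Length contraction: L = L₀/γ = 20.9/3.5285 = 5.92 m

L ≈ 5.92 m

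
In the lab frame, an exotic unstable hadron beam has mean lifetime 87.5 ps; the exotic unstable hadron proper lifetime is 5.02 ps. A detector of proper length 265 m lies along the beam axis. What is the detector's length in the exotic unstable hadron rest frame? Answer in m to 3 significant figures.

L ≈ 15.2 m

Time dilation ⇒ γ = Δt/τ₀ = 87.5/5.02 = 17.430
Length contraction: L = L₀/γ = 265/17.430 = 15.2 m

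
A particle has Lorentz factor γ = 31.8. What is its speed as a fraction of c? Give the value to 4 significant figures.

β ≈ 0.9995

β = √(1 − 1/γ²) = √(1 − 1/31.8²) = √(0.999011) = 0.9995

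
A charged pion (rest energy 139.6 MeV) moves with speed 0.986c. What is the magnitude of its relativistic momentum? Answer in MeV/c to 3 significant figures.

γ = 1/√(1 − 0.986²) = 5.9972
p = γβm₀c = 5.9972 × 0.986 × 139.6 MeV/c = 825 MeV/c

p ≈ 825 MeV/c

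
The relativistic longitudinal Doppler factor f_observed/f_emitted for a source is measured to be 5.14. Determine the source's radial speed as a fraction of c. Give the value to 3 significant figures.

β ≈ 0.927

f_obs/f_src = √((1+β)/(1−β)) = 5.14  ⇒  (1+β)/(1−β) = 26.420
β = |1 − D²|/(1 + D²) = |1 − 26.420|/(1 + 26.420) = 0.927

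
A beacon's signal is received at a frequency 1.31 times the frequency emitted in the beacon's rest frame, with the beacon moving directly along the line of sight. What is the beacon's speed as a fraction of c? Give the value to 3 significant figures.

f_obs/f_src = √((1+β)/(1−β)) = 1.31  ⇒  (1+β)/(1−β) = 1.7161
β = |1 − D²|/(1 + D²) = |1 − 1.7161|/(1 + 1.7161) = 0.264

β ≈ 0.264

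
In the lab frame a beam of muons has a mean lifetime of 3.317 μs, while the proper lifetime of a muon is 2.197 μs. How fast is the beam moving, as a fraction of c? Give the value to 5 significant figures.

β ≈ 0.74920

γ = Δt/τ₀ = 3.317/2.197 = 1.509786
β = √(1 − 1/γ²) = √(1 − 1/1.509786²) = 0.74920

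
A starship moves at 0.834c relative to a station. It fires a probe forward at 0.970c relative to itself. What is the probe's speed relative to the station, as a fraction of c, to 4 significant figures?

Relativistic velocity addition: u = (u' + v)/(1 + u'v/c²)
= (0.970 + 0.834)/(1 + 0.970×0.834) = 1.804/1.80898 = 0.9972

u ≈ 0.9972c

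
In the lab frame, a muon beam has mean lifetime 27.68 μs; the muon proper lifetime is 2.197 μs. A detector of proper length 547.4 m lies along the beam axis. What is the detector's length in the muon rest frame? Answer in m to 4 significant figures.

Time dilation ⇒ γ = Δt/τ₀ = 27.68/2.197 = 12.5990
Length contraction: L = L₀/γ = 547.4/12.5990 = 43.45 m

L ≈ 43.45 m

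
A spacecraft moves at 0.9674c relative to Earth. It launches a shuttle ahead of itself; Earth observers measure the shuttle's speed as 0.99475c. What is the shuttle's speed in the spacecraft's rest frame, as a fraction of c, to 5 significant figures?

Inverse velocity addition: u' = (u − v)/(1 − uv/c²)
= (0.99475 − 0.9674)/(1 − 0.99475×0.9674) = 0.027350/0.03767885 = 0.72587

u' ≈ 0.72587c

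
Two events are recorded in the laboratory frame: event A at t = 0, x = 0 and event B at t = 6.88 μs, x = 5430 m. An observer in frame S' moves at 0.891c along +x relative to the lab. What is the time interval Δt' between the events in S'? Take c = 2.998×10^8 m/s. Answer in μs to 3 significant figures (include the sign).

Δt' ≈ -20.4 μs

γ = 1/√(1 − 0.891²) = 2.2026
Δt' = γ(Δt − vΔx/c²) = 2.2026 × (6.88 μs − 0.891×5430 m / (2.998×10^8 m/s))
= 2.2026 × (-9.2579 μs) = -20.4 μs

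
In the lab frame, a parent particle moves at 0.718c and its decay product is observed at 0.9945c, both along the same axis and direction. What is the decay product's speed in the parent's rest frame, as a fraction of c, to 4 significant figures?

u' ≈ 0.9670c

Inverse velocity addition: u' = (u − v)/(1 − uv/c²)
= (0.9945 − 0.718)/(1 − 0.9945×0.718) = 0.2765/0.285949 = 0.9670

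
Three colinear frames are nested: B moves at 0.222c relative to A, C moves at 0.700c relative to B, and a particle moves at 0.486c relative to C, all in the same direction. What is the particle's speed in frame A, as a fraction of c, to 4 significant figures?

u ≈ 0.9252c

Compose boost 2: (0.700 + 0.222)/(1 + 0.700×0.222) = 0.9220/1.15540 = 0.797992
Compose boost 3: (0.486 + 0.797992)/(1 + 0.486×0.797992) = 1.28399/1.38782 = 0.9252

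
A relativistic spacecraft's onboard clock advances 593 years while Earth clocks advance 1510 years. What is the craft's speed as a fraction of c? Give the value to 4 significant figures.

β ≈ 0.9197

γ = Δt/τ₀ = 1510/593 = 2.54637
β = √(1 − 1/γ²) = √(1 − 1/2.54637²) = 0.9197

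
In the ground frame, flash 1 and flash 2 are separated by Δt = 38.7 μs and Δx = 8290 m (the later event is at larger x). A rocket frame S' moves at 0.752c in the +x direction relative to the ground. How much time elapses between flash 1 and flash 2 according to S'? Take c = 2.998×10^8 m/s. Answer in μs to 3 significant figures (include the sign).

Δt' ≈ 27.2 μs

γ = 1/√(1 − 0.752²) = 1.5171
Δt' = γ(Δt − vΔx/c²) = 1.5171 × (38.7 μs − 0.752×8290 m / (2.998×10^8 m/s))
= 1.5171 × (17.906 μs) = 27.2 μs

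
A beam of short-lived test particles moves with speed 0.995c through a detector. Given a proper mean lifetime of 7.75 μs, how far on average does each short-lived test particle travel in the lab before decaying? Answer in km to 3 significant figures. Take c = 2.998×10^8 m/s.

d ≈ 23.1 km

γ = 1/√(1 − 0.995²) = 10.013
Dilated lifetime: Δt = γτ₀ = 10.013 × 7.75 μs = 77.597 μs
d = vΔt = 0.995c × 77.597 μs = 2.9830×10^8 m/s × 7.7597×10^-5 s = 23.1 km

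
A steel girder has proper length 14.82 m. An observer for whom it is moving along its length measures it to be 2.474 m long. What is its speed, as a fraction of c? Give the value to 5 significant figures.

β ≈ 0.98597

γ = L₀/L = 14.82/2.474 = 5.990299
β = √(1 − 1/γ²) = 0.98597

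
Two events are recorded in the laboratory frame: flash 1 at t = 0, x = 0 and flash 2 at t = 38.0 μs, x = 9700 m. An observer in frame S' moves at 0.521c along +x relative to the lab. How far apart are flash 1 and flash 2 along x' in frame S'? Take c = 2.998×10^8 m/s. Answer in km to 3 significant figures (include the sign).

Δx' ≈ 4.41 km

γ = 1/√(1 − 0.521²) = 1.1716
Δx' = γ(Δx − vΔt) = 1.1716 × (9700 m − 0.521×(2.998×10^8 m/s)×38.0×10^-6 s)
= 1.1716 × (3764.6 m) = 4.41 km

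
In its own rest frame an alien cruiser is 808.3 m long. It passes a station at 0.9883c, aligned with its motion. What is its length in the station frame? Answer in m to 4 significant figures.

L ≈ 123.3 m

γ = 1/√(1 − 0.9883²) = 6.55641
Length contraction: L = L₀/γ = 808.3/6.55641 = 123.3 m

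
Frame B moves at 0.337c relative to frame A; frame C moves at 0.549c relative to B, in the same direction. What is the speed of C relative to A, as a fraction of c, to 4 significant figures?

u ≈ 0.7477c

Compose boost 2: (0.549 + 0.337)/(1 + 0.549×0.337) = 0.8860/1.18501 = 0.7477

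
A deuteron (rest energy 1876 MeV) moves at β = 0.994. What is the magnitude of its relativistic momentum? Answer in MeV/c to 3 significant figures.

γ = 1/√(1 − 0.994²) = 9.1424
p = γβm₀c = 9.1424 × 0.994 × 1876 MeV/c = 17000 MeV/c

p ≈ 17000 MeV/c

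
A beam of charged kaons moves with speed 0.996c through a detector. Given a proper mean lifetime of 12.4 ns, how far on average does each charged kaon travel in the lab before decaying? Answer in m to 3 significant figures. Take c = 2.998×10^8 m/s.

γ = 1/√(1 − 0.996²) = 11.192
Dilated lifetime: Δt = γτ₀ = 11.192 × 12.4 ns = 138.78 ns
d = vΔt = 0.996c × 138.78 ns = 2.9860×10^8 m/s × 1.3878×10^-7 s = 41.4 m

d ≈ 41.4 m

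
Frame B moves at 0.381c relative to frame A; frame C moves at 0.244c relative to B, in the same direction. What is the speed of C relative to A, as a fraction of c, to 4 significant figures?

Compose boost 2: (0.244 + 0.381)/(1 + 0.244×0.381) = 0.6250/1.09296 = 0.5718

u ≈ 0.5718c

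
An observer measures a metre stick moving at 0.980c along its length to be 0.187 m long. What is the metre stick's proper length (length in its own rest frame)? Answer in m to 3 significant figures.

γ = 1/√(1 − 0.980²) = 5.0252
L₀ = γL = 5.0252 × 0.187 = 0.940 m

L₀ ≈ 0.940 m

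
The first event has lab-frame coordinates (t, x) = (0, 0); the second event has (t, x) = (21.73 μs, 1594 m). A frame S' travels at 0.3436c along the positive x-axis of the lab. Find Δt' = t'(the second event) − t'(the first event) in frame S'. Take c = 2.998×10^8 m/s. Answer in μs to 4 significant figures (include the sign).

γ = 1/√(1 − 0.3436²) = 1.06483
Δt' = γ(Δt − vΔx/c²) = 1.06483 × (21.73 μs − 0.3436×1594 m / (2.998×10^8 m/s))
= 1.06483 × (19.9031 μs) = 21.19 μs

Δt' ≈ 21.19 μs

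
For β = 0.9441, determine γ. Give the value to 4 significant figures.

γ = 1/√(1 − β²) = 1/√(1 − 0.9441²) = 1/√(0.108675) = 3.033

γ ≈ 3.033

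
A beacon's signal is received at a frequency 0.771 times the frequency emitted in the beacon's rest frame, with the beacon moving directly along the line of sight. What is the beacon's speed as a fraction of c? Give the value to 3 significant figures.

f_obs/f_src = √((1−β)/(1+β)) = 0.771  ⇒  (1−β)/(1+β) = 0.59444
β = |1 − D²|/(1 + D²) = |1 − 0.59444|/(1 + 0.59444) = 0.254

β ≈ 0.254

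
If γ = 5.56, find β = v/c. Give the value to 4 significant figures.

β ≈ 0.9837

β = √(1 − 1/γ²) = √(1 − 1/5.56²) = √(0.967652) = 0.9837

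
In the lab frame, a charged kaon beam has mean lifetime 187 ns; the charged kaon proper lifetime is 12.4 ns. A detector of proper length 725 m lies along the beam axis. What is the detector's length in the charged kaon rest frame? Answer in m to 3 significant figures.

L ≈ 48.1 m

Time dilation ⇒ γ = Δt/τ₀ = 187/12.4 = 15.081
Length contraction: L = L₀/γ = 725/15.081 = 48.1 m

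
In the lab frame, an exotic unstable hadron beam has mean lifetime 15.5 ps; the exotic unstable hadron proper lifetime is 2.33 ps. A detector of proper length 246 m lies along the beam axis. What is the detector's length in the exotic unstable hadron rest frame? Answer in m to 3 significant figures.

Time dilation ⇒ γ = Δt/τ₀ = 15.5/2.33 = 6.6524
Length contraction: L = L₀/γ = 246/6.6524 = 37.0 m

L ≈ 37.0 m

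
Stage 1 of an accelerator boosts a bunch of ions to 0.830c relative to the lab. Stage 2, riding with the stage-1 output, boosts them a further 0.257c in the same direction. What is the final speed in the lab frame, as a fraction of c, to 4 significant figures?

Compose boost 2: (0.257 + 0.830)/(1 + 0.257×0.830) = 1.087/1.21331 = 0.8959

u ≈ 0.8959c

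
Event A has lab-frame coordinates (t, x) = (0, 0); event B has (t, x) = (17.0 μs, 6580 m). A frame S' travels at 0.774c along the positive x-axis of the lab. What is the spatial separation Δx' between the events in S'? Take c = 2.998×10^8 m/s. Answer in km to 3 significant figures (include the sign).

Δx' ≈ 4.16 km

γ = 1/√(1 − 0.774²) = 1.5793
Δx' = γ(Δx − vΔt) = 1.5793 × (6580 m − 0.774×(2.998×10^8 m/s)×17.0×10^-6 s)
= 1.5793 × (2635.2 m) = 4.16 km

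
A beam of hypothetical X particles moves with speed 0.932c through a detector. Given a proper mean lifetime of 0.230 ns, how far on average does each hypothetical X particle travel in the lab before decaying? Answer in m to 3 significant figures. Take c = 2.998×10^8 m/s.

d ≈ 0.177 m

γ = 1/√(1 − 0.932²) = 2.7589
Dilated lifetime: Δt = γτ₀ = 2.7589 × 0.230 ns = 0.63456 ns
d = vΔt = 0.932c × 0.63456 ns = 2.7941×10^8 m/s × 6.3456×10^-10 s = 0.177 m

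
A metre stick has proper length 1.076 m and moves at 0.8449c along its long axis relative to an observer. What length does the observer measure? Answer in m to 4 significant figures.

γ = 1/√(1 − 0.8449²) = 1.86942
Length contraction: L = L₀/γ = 1.076/1.86942 = 0.5756 m

L ≈ 0.5756 m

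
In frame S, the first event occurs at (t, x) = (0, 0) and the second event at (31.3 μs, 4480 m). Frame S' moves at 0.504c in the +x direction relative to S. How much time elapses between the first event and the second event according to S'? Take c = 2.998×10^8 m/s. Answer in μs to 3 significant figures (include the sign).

γ = 1/√(1 − 0.504²) = 1.1578
Δt' = γ(Δt − vΔx/c²) = 1.1578 × (31.3 μs − 0.504×4480 m / (2.998×10^8 m/s))
= 1.1578 × (23.769 μs) = 27.5 μs

Δt' ≈ 27.5 μs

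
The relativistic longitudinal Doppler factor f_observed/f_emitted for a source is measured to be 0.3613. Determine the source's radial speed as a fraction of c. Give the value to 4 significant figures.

β ≈ 0.7691

f_obs/f_src = √((1−β)/(1+β)) = 0.3613  ⇒  (1−β)/(1+β) = 0.130538
β = |1 − D²|/(1 + D²) = |1 − 0.130538|/(1 + 0.130538) = 0.7691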